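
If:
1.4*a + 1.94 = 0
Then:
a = -1.39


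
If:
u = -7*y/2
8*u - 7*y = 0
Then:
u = 0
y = 0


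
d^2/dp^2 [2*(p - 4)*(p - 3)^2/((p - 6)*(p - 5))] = 8*(7*p^3 - 99*p^2 + 459*p - 693)/(p^6 - 33*p^5 + 453*p^4 - 3311*p^3 + 13590*p^2 - 29700*p + 27000)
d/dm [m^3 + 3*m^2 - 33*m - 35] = 3*m^2 + 6*m - 33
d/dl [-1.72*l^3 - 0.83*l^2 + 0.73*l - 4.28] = -5.16*l^2 - 1.66*l + 0.73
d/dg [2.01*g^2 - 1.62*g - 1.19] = 4.02*g - 1.62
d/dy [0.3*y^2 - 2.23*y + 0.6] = 0.6*y - 2.23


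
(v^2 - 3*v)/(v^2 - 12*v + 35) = v*(v - 3)/(v^2 - 12*v + 35)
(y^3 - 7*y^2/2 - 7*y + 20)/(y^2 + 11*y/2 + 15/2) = (y^2 - 6*y + 8)/(y + 3)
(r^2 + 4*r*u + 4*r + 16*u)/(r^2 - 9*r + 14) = (r^2 + 4*r*u + 4*r + 16*u)/(r^2 - 9*r + 14)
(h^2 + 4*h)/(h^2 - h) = (h + 4)/(h - 1)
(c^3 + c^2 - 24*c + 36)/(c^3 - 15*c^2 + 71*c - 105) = (c^2 + 4*c - 12)/(c^2 - 12*c + 35)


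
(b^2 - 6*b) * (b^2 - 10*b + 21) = b^4 - 16*b^3 + 81*b^2 - 126*b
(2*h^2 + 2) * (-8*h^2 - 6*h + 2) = -16*h^4 - 12*h^3 - 12*h^2 - 12*h + 4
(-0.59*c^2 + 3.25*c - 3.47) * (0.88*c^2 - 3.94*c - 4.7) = -0.5192*c^4 + 5.1846*c^3 - 13.0856*c^2 - 1.6032*c + 16.309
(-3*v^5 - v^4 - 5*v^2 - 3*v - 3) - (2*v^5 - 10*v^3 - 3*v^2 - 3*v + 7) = -5*v^5 - v^4 + 10*v^3 - 2*v^2 - 10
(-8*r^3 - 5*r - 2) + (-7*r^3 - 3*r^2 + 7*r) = -15*r^3 - 3*r^2 + 2*r - 2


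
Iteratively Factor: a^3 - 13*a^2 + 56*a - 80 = (a - 5)*(a^2 - 8*a + 16) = (a - 5)*(a - 4)*(a - 4)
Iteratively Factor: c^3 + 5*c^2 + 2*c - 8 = (c + 2)*(c^2 + 3*c - 4) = (c - 1)*(c + 2)*(c + 4)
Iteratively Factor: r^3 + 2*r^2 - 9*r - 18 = (r + 2)*(r^2 - 9) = (r + 2)*(r + 3)*(r - 3)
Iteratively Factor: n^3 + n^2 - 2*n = (n)*(n^2 + n - 2) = n*(n + 2)*(n - 1)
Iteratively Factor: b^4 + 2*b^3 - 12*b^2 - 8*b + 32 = (b + 2)*(b^3 - 12*b + 16) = (b - 2)*(b + 2)*(b^2 + 2*b - 8) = (b - 2)^2*(b + 2)*(b + 4)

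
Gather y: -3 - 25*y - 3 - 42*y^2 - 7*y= -42*y^2 - 32*y - 6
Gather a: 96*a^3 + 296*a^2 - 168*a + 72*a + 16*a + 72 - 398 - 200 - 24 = 96*a^3 + 296*a^2 - 80*a - 550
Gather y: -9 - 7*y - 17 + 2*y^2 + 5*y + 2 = 2*y^2 - 2*y - 24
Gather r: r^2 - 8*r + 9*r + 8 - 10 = r^2 + r - 2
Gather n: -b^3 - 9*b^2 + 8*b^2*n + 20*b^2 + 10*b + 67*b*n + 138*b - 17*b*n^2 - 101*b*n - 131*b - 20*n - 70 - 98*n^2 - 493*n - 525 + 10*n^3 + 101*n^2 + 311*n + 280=-b^3 + 11*b^2 + 17*b + 10*n^3 + n^2*(3 - 17*b) + n*(8*b^2 - 34*b - 202) - 315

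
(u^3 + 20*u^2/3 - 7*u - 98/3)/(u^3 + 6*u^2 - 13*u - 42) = (u - 7/3)/(u - 3)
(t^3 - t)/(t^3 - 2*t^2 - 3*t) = (t - 1)/(t - 3)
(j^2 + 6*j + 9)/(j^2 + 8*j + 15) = (j + 3)/(j + 5)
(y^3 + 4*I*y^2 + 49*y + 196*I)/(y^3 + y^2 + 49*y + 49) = (y + 4*I)/(y + 1)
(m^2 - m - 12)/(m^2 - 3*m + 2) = (m^2 - m - 12)/(m^2 - 3*m + 2)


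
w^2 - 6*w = w*(w - 6)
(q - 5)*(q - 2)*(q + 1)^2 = q^4 - 5*q^3 - 3*q^2 + 13*q + 10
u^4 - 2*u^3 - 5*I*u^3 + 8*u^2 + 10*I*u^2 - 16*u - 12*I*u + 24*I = (u - 2)*(u - 6*I)*(u - I)*(u + 2*I)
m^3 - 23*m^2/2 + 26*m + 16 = (m - 8)*(m - 4)*(m + 1/2)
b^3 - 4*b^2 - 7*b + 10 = (b - 5)*(b - 1)*(b + 2)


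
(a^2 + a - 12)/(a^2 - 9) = (a + 4)/(a + 3)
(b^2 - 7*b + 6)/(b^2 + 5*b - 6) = (b - 6)/(b + 6)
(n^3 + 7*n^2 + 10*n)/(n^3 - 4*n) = (n + 5)/(n - 2)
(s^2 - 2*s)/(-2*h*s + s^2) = (2 - s)/(2*h - s)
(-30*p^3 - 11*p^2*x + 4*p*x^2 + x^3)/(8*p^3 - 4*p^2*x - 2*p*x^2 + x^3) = (-15*p^2 + 2*p*x + x^2)/(4*p^2 - 4*p*x + x^2)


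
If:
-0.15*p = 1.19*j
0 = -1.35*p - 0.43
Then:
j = 0.04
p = -0.32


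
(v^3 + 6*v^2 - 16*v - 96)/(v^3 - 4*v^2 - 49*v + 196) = (v^2 + 10*v + 24)/(v^2 - 49)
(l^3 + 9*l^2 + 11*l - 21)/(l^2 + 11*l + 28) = (l^2 + 2*l - 3)/(l + 4)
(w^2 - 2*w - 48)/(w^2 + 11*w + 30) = (w - 8)/(w + 5)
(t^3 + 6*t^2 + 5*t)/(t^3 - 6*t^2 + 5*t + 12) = t*(t + 5)/(t^2 - 7*t + 12)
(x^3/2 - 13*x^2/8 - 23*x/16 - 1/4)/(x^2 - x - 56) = (-8*x^3 + 26*x^2 + 23*x + 4)/(16*(-x^2 + x + 56))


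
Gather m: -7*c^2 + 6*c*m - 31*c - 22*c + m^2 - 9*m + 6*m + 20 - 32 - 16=-7*c^2 - 53*c + m^2 + m*(6*c - 3) - 28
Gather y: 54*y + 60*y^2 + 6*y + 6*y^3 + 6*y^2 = 6*y^3 + 66*y^2 + 60*y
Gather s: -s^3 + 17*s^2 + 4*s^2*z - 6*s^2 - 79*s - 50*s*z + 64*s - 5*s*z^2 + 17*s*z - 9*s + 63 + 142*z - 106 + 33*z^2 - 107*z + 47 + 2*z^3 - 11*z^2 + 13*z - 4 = -s^3 + s^2*(4*z + 11) + s*(-5*z^2 - 33*z - 24) + 2*z^3 + 22*z^2 + 48*z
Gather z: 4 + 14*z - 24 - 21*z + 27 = 7 - 7*z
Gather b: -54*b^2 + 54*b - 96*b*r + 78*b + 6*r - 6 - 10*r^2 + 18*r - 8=-54*b^2 + b*(132 - 96*r) - 10*r^2 + 24*r - 14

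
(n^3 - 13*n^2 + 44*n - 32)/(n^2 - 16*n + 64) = (n^2 - 5*n + 4)/(n - 8)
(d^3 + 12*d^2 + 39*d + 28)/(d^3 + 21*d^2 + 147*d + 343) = (d^2 + 5*d + 4)/(d^2 + 14*d + 49)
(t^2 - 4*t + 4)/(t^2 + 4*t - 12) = (t - 2)/(t + 6)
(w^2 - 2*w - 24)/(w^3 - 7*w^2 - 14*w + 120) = 1/(w - 5)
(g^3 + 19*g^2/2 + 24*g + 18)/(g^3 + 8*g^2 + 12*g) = (g + 3/2)/g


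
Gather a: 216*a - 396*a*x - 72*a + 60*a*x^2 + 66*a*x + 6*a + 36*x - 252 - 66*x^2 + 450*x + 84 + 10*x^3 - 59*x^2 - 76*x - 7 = a*(60*x^2 - 330*x + 150) + 10*x^3 - 125*x^2 + 410*x - 175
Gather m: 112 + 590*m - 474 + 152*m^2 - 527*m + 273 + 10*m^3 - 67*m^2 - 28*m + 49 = 10*m^3 + 85*m^2 + 35*m - 40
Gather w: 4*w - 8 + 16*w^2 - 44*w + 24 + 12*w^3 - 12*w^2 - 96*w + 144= 12*w^3 + 4*w^2 - 136*w + 160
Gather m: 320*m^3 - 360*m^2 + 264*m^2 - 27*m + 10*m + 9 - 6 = 320*m^3 - 96*m^2 - 17*m + 3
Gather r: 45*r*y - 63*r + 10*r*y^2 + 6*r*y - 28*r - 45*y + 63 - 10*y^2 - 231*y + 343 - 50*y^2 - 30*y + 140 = r*(10*y^2 + 51*y - 91) - 60*y^2 - 306*y + 546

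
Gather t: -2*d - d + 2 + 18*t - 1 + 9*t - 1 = -3*d + 27*t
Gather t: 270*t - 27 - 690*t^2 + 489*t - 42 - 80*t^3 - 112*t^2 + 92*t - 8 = -80*t^3 - 802*t^2 + 851*t - 77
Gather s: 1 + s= s + 1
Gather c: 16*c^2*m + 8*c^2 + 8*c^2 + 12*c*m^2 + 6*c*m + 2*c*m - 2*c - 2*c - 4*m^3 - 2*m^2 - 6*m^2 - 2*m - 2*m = c^2*(16*m + 16) + c*(12*m^2 + 8*m - 4) - 4*m^3 - 8*m^2 - 4*m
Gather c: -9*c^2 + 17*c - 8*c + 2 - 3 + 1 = -9*c^2 + 9*c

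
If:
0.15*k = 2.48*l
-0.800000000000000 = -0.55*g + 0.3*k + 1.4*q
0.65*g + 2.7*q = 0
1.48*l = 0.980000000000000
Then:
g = 4.60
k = 10.95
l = 0.66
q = -1.11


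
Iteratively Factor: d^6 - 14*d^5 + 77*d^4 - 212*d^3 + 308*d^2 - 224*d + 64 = (d - 2)*(d^5 - 12*d^4 + 53*d^3 - 106*d^2 + 96*d - 32) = (d - 2)^2*(d^4 - 10*d^3 + 33*d^2 - 40*d + 16) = (d - 4)*(d - 2)^2*(d^3 - 6*d^2 + 9*d - 4) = (d - 4)^2*(d - 2)^2*(d^2 - 2*d + 1) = (d - 4)^2*(d - 2)^2*(d - 1)*(d - 1)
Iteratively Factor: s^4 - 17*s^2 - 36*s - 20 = (s + 2)*(s^3 - 2*s^2 - 13*s - 10) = (s - 5)*(s + 2)*(s^2 + 3*s + 2) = (s - 5)*(s + 2)^2*(s + 1)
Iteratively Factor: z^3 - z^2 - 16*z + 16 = (z + 4)*(z^2 - 5*z + 4) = (z - 1)*(z + 4)*(z - 4)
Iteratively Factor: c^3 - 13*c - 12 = (c - 4)*(c^2 + 4*c + 3) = (c - 4)*(c + 1)*(c + 3)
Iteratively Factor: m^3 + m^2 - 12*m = (m)*(m^2 + m - 12) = m*(m + 4)*(m - 3)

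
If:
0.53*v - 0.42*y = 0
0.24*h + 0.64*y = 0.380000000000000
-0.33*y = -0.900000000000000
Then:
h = -5.69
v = 2.16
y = 2.73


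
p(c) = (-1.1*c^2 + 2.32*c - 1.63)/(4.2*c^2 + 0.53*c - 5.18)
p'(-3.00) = -0.19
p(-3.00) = -0.60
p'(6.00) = -0.01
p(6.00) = -0.18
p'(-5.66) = -0.03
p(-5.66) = -0.40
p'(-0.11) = -0.52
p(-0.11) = 0.37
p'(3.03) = -0.02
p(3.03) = -0.13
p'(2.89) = -0.03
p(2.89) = -0.13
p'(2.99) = -0.02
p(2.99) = -0.13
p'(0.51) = -0.07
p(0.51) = 0.19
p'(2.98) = -0.02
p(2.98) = -0.13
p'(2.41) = -0.03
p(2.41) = -0.12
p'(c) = (2.32 - 2.2*c)/(4.2*c^2 + 0.53*c - 5.18) + (-8.4*c - 0.53)*(-1.1*c^2 + 2.32*c - 1.63)/(4.2*c^2 + 0.53*c - 5.18)^2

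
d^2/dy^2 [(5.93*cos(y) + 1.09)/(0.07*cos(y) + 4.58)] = (-124.040598*cos(y) + 0.9479085*cos(2*y) - 2.8437255)/(0.000343*cos(y)^3 + 0.067326*cos(y)^2 + 4.405044*cos(y) + 96.071912)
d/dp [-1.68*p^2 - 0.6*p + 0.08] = -3.36*p - 0.6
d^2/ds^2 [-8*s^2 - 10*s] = -16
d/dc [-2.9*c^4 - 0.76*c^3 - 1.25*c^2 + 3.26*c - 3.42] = -11.6*c^3 - 2.28*c^2 - 2.5*c + 3.26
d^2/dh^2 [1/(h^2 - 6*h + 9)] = 6/(h^4 - 12*h^3 + 54*h^2 - 108*h + 81)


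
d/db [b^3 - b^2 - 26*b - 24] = 3*b^2 - 2*b - 26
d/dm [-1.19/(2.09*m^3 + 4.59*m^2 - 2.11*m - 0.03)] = (7.4613*m^2 + 10.9242*m - 2.5109)/(2.09*m^3 + 4.59*m^2 - 2.11*m - 0.03)^2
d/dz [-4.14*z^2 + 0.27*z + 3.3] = 0.27 - 8.28*z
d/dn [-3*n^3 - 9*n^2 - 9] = 9*n*(-n - 2)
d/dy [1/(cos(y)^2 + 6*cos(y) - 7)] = 2*(cos(y) + 3)*sin(y)/(cos(y)^2 + 6*cos(y) - 7)^2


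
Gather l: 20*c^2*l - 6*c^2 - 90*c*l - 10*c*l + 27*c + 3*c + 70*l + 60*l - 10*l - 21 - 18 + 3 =-6*c^2 + 30*c + l*(20*c^2 - 100*c + 120) - 36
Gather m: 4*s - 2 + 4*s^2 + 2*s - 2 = 4*s^2 + 6*s - 4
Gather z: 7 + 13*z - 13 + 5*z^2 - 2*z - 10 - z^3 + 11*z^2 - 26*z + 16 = -z^3 + 16*z^2 - 15*z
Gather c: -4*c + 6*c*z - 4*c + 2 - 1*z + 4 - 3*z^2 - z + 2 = c*(6*z - 8) - 3*z^2 - 2*z + 8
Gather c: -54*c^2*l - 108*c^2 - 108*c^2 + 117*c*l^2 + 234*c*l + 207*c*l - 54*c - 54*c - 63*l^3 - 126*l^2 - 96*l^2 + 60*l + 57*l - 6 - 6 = c^2*(-54*l - 216) + c*(117*l^2 + 441*l - 108) - 63*l^3 - 222*l^2 + 117*l - 12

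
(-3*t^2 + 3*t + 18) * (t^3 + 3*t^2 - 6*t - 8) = -3*t^5 - 6*t^4 + 45*t^3 + 60*t^2 - 132*t - 144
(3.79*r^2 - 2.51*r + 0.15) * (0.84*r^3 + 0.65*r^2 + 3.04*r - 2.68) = 3.1836*r^5 + 0.355100000000001*r^4 + 10.0161*r^3 - 17.6901*r^2 + 7.1828*r - 0.402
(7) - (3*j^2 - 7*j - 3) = -3*j^2 + 7*j + 10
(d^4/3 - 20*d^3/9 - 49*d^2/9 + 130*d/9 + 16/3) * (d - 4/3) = d^5/3 - 8*d^4/3 - 67*d^3/27 + 586*d^2/27 - 376*d/27 - 64/9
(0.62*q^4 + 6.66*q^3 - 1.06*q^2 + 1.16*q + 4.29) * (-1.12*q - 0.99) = -0.6944*q^5 - 8.073*q^4 - 5.4062*q^3 - 0.2498*q^2 - 5.9532*q - 4.2471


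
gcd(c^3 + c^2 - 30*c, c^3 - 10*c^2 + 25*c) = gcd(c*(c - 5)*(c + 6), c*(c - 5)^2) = c^2 - 5*c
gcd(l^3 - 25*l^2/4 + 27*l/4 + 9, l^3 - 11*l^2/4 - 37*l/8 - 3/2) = l^2 - 13*l/4 - 3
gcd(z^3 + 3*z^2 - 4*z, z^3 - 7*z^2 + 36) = 1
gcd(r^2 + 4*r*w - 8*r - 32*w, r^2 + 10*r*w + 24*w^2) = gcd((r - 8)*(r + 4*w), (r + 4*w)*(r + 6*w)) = r + 4*w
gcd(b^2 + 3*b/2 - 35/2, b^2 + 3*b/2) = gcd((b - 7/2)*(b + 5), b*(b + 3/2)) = 1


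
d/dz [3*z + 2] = 3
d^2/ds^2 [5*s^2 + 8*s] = 10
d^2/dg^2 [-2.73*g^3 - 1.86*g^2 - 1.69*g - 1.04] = -16.38*g - 3.72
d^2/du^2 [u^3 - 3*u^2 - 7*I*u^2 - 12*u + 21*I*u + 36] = 6*u - 6 - 14*I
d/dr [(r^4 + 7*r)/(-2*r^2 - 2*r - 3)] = (-4*r^5 - 6*r^4 - 12*r^3 + 14*r^2 - 21)/(4*r^4 + 8*r^3 + 16*r^2 + 12*r + 9)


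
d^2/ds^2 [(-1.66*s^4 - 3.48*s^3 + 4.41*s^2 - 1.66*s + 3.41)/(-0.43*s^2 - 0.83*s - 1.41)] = (0.613867999999999*s^6 + 3.554724*s^5 + 12.900192*s^4 + 35.41979*s^3 + 76.29846*s^2 + 28.170606*s - 21.98377)/(0.079507*s^6 + 0.460401*s^5 + 1.670808*s^4 + 3.591161*s^3 + 5.478696*s^2 + 4.950369*s + 2.803221)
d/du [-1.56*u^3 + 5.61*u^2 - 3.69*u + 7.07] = -4.68*u^2 + 11.22*u - 3.69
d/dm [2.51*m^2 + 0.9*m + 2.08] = 5.02*m + 0.9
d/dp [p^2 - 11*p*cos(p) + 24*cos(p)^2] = 11*p*sin(p) + 2*p - 24*sin(2*p) - 11*cos(p)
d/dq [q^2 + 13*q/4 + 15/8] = 2*q + 13/4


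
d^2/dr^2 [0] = 0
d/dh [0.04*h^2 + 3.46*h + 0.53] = 0.08*h + 3.46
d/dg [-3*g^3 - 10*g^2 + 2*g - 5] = -9*g^2 - 20*g + 2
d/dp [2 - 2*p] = -2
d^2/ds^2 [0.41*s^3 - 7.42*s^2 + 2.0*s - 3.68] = 2.46*s - 14.84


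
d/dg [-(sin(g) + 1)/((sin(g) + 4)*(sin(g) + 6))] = (sin(g)^2 + 2*sin(g) - 14)*cos(g)/((sin(g) + 4)^2*(sin(g) + 6)^2)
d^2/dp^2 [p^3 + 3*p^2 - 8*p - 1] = 6*p + 6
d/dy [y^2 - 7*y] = 2*y - 7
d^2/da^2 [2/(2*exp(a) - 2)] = (exp(a) + 1)*exp(a)/(exp(a) - 1)^3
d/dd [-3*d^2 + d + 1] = 1 - 6*d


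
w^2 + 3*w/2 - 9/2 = (w - 3/2)*(w + 3)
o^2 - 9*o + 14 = (o - 7)*(o - 2)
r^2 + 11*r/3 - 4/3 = (r - 1/3)*(r + 4)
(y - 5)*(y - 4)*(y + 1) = y^3 - 8*y^2 + 11*y + 20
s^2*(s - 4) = s^3 - 4*s^2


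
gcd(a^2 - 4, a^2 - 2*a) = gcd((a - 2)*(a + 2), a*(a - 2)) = a - 2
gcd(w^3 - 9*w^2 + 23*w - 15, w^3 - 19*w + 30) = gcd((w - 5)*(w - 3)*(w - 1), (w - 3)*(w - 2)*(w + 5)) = w - 3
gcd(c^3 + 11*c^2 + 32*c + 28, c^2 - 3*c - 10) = c + 2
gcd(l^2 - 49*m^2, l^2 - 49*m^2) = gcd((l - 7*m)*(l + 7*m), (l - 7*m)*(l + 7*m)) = l^2 - 49*m^2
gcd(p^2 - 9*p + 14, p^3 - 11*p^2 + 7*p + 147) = p - 7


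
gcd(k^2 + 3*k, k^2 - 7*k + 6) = 1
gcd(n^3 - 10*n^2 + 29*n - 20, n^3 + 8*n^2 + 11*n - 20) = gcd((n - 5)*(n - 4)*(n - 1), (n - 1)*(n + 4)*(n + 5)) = n - 1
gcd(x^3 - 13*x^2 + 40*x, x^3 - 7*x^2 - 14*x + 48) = x - 8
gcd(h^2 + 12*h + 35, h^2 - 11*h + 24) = 1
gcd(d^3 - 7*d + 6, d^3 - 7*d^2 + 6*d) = d - 1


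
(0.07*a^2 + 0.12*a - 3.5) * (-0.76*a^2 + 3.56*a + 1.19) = -0.0532*a^4 + 0.158*a^3 + 3.1705*a^2 - 12.3172*a - 4.165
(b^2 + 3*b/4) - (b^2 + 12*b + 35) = -45*b/4 - 35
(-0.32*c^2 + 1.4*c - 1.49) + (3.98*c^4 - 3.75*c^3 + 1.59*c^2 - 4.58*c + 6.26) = 3.98*c^4 - 3.75*c^3 + 1.27*c^2 - 3.18*c + 4.77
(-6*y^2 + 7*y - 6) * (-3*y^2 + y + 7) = 18*y^4 - 27*y^3 - 17*y^2 + 43*y - 42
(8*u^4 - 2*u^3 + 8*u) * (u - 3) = 8*u^5 - 26*u^4 + 6*u^3 + 8*u^2 - 24*u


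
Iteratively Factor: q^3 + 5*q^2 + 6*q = (q + 2)*(q^2 + 3*q) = q*(q + 2)*(q + 3)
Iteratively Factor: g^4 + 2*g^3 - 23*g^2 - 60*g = (g - 5)*(g^3 + 7*g^2 + 12*g) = (g - 5)*(g + 4)*(g^2 + 3*g) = g*(g - 5)*(g + 4)*(g + 3)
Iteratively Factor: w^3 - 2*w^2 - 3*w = (w - 3)*(w^2 + w) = (w - 3)*(w + 1)*(w)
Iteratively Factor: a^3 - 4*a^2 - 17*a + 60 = (a + 4)*(a^2 - 8*a + 15) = (a - 5)*(a + 4)*(a - 3)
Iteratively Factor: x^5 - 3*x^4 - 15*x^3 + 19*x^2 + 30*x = (x)*(x^4 - 3*x^3 - 15*x^2 + 19*x + 30) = x*(x - 2)*(x^3 - x^2 - 17*x - 15) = x*(x - 5)*(x - 2)*(x^2 + 4*x + 3) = x*(x - 5)*(x - 2)*(x + 3)*(x + 1)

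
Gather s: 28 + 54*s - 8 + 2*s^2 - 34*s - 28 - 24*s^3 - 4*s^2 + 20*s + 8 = -24*s^3 - 2*s^2 + 40*s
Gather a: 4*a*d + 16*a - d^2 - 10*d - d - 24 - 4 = a*(4*d + 16) - d^2 - 11*d - 28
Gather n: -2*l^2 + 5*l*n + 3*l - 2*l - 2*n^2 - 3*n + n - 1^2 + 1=-2*l^2 + l - 2*n^2 + n*(5*l - 2)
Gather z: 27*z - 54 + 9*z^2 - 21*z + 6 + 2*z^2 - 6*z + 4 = 11*z^2 - 44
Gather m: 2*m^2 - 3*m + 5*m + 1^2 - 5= 2*m^2 + 2*m - 4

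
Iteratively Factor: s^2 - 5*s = (s)*(s - 5)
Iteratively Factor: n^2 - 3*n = (n - 3)*(n)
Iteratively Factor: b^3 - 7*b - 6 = (b + 1)*(b^2 - b - 6) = (b - 3)*(b + 1)*(b + 2)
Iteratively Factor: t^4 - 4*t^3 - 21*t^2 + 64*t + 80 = (t - 4)*(t^3 - 21*t - 20) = (t - 5)*(t - 4)*(t^2 + 5*t + 4) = (t - 5)*(t - 4)*(t + 1)*(t + 4)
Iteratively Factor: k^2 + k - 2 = (k - 1)*(k + 2)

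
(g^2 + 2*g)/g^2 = (g + 2)/g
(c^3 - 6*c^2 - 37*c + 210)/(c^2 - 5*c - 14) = (c^2 + c - 30)/(c + 2)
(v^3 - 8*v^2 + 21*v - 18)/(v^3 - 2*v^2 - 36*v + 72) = (v^2 - 6*v + 9)/(v^2 - 36)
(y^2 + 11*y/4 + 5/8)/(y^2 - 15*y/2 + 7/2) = (8*y^2 + 22*y + 5)/(4*(2*y^2 - 15*y + 7))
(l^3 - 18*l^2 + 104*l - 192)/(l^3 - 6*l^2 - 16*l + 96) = (l - 8)/(l + 4)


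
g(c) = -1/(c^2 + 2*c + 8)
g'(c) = -(-2*c - 2)/(c^2 + 2*c + 8)^2 = 2*(c + 1)/(c^2 + 2*c + 8)^2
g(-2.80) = -0.10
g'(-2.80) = -0.03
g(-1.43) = -0.14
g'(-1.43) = -0.02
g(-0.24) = -0.13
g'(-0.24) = 0.03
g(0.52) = -0.11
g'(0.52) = 0.04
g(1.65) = -0.07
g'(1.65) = 0.03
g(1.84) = -0.07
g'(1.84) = 0.03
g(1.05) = -0.09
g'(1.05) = 0.03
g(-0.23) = -0.13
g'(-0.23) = 0.03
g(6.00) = -0.02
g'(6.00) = 0.00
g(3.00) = -0.04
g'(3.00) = 0.02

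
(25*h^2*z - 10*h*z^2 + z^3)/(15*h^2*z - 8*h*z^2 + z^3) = (-5*h + z)/(-3*h + z)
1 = 1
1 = 1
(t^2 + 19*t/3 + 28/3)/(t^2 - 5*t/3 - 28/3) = (t + 4)/(t - 4)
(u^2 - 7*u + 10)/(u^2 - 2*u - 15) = (u - 2)/(u + 3)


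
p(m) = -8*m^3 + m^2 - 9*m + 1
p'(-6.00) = -885.00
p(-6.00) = 1819.00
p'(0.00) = -9.00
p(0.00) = 1.00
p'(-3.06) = -239.85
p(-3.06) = 267.12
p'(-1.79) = -89.48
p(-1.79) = 66.20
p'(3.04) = -224.72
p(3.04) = -241.87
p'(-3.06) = -239.85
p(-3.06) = 267.12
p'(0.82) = -23.50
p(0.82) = -10.12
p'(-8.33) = -1690.99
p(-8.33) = 4769.44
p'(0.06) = -8.97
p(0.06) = 0.46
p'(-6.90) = -1165.44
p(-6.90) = 2738.78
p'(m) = -24*m^2 + 2*m - 9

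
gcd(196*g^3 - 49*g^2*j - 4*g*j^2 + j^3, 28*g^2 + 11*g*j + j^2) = 7*g + j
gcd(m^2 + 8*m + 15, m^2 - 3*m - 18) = m + 3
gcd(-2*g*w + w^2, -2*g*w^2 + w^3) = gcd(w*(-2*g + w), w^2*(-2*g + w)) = -2*g*w + w^2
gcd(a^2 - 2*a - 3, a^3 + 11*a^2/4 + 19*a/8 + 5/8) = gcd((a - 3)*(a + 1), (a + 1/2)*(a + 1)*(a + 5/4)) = a + 1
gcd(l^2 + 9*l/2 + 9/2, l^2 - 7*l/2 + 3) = 1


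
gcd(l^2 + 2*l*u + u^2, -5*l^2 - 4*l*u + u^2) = l + u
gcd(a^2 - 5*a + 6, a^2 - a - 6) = a - 3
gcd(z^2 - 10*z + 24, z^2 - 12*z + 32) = z - 4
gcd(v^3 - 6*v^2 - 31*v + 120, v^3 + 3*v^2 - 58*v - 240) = v^2 - 3*v - 40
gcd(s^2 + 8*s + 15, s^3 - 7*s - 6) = 1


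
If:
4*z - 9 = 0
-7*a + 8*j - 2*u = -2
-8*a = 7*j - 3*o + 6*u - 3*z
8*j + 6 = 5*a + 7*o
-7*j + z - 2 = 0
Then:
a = -229/1064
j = 1/28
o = 1119/1064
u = 4035/2128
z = 9/4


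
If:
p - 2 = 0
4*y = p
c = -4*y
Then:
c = -2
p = 2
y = 1/2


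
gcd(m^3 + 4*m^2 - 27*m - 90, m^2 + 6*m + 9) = m + 3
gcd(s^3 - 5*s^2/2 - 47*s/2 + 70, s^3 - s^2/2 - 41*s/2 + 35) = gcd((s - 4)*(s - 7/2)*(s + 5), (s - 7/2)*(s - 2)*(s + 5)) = s^2 + 3*s/2 - 35/2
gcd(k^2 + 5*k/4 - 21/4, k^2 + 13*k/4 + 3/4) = k + 3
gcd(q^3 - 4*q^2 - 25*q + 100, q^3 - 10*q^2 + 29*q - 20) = q^2 - 9*q + 20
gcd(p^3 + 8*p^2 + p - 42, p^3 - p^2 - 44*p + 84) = p^2 + 5*p - 14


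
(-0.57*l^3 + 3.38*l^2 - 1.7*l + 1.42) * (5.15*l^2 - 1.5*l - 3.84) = -2.9355*l^5 + 18.262*l^4 - 11.6362*l^3 - 3.1162*l^2 + 4.398*l - 5.4528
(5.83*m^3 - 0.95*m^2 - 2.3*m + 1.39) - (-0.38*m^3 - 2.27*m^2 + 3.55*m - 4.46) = 6.21*m^3 + 1.32*m^2 - 5.85*m + 5.85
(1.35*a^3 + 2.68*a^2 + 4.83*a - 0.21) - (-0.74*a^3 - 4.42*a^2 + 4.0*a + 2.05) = 2.09*a^3 + 7.1*a^2 + 0.83*a - 2.26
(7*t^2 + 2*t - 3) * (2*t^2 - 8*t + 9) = 14*t^4 - 52*t^3 + 41*t^2 + 42*t - 27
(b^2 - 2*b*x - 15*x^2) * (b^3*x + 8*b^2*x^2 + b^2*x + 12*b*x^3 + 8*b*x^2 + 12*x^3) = b^5*x + 6*b^4*x^2 + b^4*x - 19*b^3*x^3 + 6*b^3*x^2 - 144*b^2*x^4 - 19*b^2*x^3 - 180*b*x^5 - 144*b*x^4 - 180*x^5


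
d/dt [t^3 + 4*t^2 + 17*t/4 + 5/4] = 3*t^2 + 8*t + 17/4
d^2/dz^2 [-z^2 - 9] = -2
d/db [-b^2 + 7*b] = 7 - 2*b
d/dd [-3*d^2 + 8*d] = 8 - 6*d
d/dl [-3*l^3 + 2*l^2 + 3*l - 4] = -9*l^2 + 4*l + 3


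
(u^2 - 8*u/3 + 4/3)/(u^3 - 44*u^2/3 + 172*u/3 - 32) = (u - 2)/(u^2 - 14*u + 48)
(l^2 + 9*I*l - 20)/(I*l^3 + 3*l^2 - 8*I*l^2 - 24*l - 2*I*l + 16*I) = (-I*l^2 + 9*l + 20*I)/(l^3 + l^2*(-8 - 3*I) + l*(-2 + 24*I) + 16)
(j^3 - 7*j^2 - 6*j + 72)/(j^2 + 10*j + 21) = (j^2 - 10*j + 24)/(j + 7)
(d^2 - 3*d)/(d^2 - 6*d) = (d - 3)/(d - 6)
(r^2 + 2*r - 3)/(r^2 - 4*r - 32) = (-r^2 - 2*r + 3)/(-r^2 + 4*r + 32)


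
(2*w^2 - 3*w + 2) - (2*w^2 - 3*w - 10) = 12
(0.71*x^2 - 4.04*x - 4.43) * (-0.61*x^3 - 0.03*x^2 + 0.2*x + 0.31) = -0.4331*x^5 + 2.4431*x^4 + 2.9655*x^3 - 0.455*x^2 - 2.1384*x - 1.3733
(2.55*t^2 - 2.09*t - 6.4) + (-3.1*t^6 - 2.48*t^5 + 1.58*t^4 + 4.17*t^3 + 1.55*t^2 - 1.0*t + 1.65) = -3.1*t^6 - 2.48*t^5 + 1.58*t^4 + 4.17*t^3 + 4.1*t^2 - 3.09*t - 4.75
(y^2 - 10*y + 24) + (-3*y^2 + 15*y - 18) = -2*y^2 + 5*y + 6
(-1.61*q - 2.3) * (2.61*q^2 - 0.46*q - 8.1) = -4.2021*q^3 - 5.2624*q^2 + 14.099*q + 18.63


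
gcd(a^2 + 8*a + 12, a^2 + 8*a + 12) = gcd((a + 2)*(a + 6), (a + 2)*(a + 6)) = a^2 + 8*a + 12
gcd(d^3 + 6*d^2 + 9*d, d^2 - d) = d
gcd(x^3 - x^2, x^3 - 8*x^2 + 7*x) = x^2 - x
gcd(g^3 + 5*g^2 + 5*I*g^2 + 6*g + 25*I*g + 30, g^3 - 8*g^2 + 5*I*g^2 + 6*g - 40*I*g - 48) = g^2 + 5*I*g + 6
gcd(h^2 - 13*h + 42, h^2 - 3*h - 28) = h - 7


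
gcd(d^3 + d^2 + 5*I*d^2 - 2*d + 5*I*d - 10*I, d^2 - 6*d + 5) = d - 1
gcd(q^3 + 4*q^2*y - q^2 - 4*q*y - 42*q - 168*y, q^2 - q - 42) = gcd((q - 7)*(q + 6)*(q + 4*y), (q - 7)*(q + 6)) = q^2 - q - 42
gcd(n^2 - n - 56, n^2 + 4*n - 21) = n + 7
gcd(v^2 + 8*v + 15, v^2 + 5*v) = v + 5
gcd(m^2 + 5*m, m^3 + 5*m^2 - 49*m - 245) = m + 5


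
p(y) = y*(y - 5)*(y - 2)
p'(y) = y*(y - 5) + y*(y - 2) + (y - 5)*(y - 2) = 3*y^2 - 14*y + 10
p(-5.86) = -500.21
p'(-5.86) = 195.06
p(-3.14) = -131.38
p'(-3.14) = 83.54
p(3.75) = -8.20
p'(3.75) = -0.31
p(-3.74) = -187.63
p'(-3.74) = 104.32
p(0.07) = 0.67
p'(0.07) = 9.03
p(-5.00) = -350.00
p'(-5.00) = 155.00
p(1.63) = 2.03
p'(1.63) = -4.85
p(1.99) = 0.06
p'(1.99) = -5.98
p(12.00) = 840.00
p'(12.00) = 274.00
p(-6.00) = -528.00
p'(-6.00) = 202.00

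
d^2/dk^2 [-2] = 0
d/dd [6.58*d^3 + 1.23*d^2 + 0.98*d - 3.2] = 19.74*d^2 + 2.46*d + 0.98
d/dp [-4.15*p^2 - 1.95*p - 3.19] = -8.3*p - 1.95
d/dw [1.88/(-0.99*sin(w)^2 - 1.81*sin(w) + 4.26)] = (3.7224*sin(w) + 3.4028)*cos(w)/(0.99*sin(w)^2 + 1.81*sin(w) - 4.26)^2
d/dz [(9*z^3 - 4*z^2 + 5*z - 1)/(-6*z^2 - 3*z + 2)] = (-54*z^4 - 54*z^3 + 96*z^2 - 28*z + 7)/(36*z^4 + 36*z^3 - 15*z^2 - 12*z + 4)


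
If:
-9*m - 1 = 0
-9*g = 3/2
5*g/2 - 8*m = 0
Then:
No Solution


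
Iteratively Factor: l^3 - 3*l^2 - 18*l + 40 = (l + 4)*(l^2 - 7*l + 10) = (l - 5)*(l + 4)*(l - 2)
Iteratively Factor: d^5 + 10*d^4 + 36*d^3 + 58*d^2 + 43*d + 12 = (d + 1)*(d^4 + 9*d^3 + 27*d^2 + 31*d + 12) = (d + 1)*(d + 3)*(d^3 + 6*d^2 + 9*d + 4) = (d + 1)^2*(d + 3)*(d^2 + 5*d + 4) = (d + 1)^2*(d + 3)*(d + 4)*(d + 1)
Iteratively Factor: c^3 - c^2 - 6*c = (c - 3)*(c^2 + 2*c) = (c - 3)*(c + 2)*(c)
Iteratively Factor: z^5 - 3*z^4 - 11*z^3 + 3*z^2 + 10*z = (z - 5)*(z^4 + 2*z^3 - z^2 - 2*z) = (z - 5)*(z + 1)*(z^3 + z^2 - 2*z) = (z - 5)*(z + 1)*(z + 2)*(z^2 - z) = z*(z - 5)*(z + 1)*(z + 2)*(z - 1)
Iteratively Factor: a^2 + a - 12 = (a + 4)*(a - 3)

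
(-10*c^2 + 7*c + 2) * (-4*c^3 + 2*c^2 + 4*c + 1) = 40*c^5 - 48*c^4 - 34*c^3 + 22*c^2 + 15*c + 2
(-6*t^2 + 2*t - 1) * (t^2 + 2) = -6*t^4 + 2*t^3 - 13*t^2 + 4*t - 2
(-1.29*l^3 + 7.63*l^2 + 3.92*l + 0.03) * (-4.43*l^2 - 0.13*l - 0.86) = 5.7147*l^5 - 33.6332*l^4 - 17.2481*l^3 - 7.2043*l^2 - 3.3751*l - 0.0258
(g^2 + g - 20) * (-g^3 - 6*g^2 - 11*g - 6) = -g^5 - 7*g^4 + 3*g^3 + 103*g^2 + 214*g + 120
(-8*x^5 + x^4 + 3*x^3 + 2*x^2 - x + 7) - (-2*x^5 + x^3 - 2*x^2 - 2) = -6*x^5 + x^4 + 2*x^3 + 4*x^2 - x + 9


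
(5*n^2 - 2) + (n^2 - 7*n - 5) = 6*n^2 - 7*n - 7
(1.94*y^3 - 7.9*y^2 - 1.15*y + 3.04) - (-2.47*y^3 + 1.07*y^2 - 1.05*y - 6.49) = 4.41*y^3 - 8.97*y^2 - 0.0999999999999999*y + 9.53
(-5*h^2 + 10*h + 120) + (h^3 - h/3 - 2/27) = h^3 - 5*h^2 + 29*h/3 + 3238/27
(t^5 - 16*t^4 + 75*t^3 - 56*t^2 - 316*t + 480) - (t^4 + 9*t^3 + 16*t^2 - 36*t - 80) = t^5 - 17*t^4 + 66*t^3 - 72*t^2 - 280*t + 560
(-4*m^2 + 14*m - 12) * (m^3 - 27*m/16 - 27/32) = -4*m^5 + 14*m^4 - 21*m^3/4 - 81*m^2/4 + 135*m/16 + 81/8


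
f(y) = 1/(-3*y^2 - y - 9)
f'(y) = (6*y + 1)/(-3*y^2 - y - 9)^2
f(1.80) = -0.05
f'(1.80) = 0.03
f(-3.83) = -0.02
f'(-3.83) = -0.01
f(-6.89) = -0.01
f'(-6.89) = -0.00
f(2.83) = -0.03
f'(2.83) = 0.01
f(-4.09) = -0.02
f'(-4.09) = -0.01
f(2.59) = -0.03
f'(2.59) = 0.02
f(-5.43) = -0.01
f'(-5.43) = -0.00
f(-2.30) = -0.04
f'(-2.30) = -0.03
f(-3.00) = -0.03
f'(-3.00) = -0.02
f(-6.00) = -0.00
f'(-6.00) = 0.00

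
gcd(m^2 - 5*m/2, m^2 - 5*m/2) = m^2 - 5*m/2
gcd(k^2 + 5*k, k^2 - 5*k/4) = k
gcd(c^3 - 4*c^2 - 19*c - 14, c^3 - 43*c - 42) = c^2 - 6*c - 7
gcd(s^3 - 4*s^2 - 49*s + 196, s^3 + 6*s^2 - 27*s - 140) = s + 7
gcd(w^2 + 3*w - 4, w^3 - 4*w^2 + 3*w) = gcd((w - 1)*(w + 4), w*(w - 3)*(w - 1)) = w - 1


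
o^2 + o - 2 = (o - 1)*(o + 2)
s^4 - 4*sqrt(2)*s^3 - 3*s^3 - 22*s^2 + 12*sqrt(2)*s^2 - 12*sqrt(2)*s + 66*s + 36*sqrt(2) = (s - 3)*(s - 6*sqrt(2))*(s + sqrt(2))^2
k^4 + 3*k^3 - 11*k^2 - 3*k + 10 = (k - 2)*(k - 1)*(k + 1)*(k + 5)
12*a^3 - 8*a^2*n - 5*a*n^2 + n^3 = (-6*a + n)*(-a + n)*(2*a + n)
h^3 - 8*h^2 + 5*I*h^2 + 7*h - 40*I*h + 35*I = (h - 7)*(h - 1)*(h + 5*I)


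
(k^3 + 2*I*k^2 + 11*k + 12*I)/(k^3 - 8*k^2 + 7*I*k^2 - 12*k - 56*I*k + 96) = (k^2 - 2*I*k + 3)/(k^2 + k*(-8 + 3*I) - 24*I)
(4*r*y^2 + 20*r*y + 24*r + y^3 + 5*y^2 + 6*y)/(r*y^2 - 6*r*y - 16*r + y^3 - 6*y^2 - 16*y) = (4*r*y + 12*r + y^2 + 3*y)/(r*y - 8*r + y^2 - 8*y)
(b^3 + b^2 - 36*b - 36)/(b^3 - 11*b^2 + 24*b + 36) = (b + 6)/(b - 6)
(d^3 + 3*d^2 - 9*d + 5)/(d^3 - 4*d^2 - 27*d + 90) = (d^2 - 2*d + 1)/(d^2 - 9*d + 18)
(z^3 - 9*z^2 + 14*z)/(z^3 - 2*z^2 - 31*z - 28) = z*(z - 2)/(z^2 + 5*z + 4)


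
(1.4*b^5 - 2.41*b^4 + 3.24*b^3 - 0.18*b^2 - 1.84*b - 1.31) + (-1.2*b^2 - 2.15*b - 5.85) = 1.4*b^5 - 2.41*b^4 + 3.24*b^3 - 1.38*b^2 - 3.99*b - 7.16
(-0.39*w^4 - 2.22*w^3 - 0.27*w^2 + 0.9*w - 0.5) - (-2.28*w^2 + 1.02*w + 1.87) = -0.39*w^4 - 2.22*w^3 + 2.01*w^2 - 0.12*w - 2.37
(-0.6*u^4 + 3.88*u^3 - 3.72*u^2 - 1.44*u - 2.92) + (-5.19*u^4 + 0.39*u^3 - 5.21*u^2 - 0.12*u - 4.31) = -5.79*u^4 + 4.27*u^3 - 8.93*u^2 - 1.56*u - 7.23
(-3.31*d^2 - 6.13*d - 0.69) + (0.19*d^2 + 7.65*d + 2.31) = -3.12*d^2 + 1.52*d + 1.62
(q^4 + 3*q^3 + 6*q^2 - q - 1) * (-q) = -q^5 - 3*q^4 - 6*q^3 + q^2 + q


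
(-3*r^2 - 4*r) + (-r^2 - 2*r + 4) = -4*r^2 - 6*r + 4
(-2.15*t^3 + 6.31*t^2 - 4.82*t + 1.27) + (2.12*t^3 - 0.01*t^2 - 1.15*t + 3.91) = -0.0299999999999998*t^3 + 6.3*t^2 - 5.97*t + 5.18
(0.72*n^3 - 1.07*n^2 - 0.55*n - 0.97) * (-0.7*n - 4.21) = -0.504*n^4 - 2.2822*n^3 + 4.8897*n^2 + 2.9945*n + 4.0837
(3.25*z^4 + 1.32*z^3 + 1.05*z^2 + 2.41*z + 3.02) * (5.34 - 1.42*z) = -4.615*z^5 + 15.4806*z^4 + 5.5578*z^3 + 2.1848*z^2 + 8.581*z + 16.1268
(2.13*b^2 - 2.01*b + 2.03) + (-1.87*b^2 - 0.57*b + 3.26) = 0.26*b^2 - 2.58*b + 5.29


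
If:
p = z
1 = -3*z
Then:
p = -1/3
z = -1/3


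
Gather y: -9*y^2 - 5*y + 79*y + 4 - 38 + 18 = -9*y^2 + 74*y - 16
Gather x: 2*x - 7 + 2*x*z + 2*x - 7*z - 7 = x*(2*z + 4) - 7*z - 14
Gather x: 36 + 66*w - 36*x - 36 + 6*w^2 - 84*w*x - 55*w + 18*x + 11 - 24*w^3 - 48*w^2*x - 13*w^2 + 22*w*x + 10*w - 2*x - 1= -24*w^3 - 7*w^2 + 21*w + x*(-48*w^2 - 62*w - 20) + 10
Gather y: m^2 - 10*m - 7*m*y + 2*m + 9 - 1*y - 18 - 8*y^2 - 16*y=m^2 - 8*m - 8*y^2 + y*(-7*m - 17) - 9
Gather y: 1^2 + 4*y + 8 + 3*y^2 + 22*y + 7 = 3*y^2 + 26*y + 16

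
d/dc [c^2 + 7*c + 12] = 2*c + 7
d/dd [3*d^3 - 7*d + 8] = 9*d^2 - 7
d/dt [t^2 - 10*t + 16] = 2*t - 10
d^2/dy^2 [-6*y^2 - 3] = -12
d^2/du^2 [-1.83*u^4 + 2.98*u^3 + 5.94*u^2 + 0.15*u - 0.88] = -21.96*u^2 + 17.88*u + 11.88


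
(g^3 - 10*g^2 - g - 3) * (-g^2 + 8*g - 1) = -g^5 + 18*g^4 - 80*g^3 + 5*g^2 - 23*g + 3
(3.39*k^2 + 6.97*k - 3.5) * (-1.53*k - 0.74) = -5.1867*k^3 - 13.1727*k^2 + 0.1972*k + 2.59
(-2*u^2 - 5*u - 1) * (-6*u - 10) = 12*u^3 + 50*u^2 + 56*u + 10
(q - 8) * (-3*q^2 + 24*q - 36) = -3*q^3 + 48*q^2 - 228*q + 288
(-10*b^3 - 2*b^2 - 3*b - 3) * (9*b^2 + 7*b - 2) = -90*b^5 - 88*b^4 - 21*b^3 - 44*b^2 - 15*b + 6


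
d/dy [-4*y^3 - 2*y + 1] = -12*y^2 - 2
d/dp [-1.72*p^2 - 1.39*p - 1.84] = -3.44*p - 1.39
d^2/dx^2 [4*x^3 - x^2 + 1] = 24*x - 2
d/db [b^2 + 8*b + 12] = 2*b + 8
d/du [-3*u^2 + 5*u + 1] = 5 - 6*u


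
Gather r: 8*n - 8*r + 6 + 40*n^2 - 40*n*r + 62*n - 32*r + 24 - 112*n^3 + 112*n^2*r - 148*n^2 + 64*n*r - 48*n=-112*n^3 - 108*n^2 + 22*n + r*(112*n^2 + 24*n - 40) + 30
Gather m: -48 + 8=-40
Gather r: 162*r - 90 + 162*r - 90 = 324*r - 180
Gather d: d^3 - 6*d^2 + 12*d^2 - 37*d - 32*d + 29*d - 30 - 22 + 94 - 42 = d^3 + 6*d^2 - 40*d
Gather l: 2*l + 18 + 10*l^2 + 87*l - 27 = 10*l^2 + 89*l - 9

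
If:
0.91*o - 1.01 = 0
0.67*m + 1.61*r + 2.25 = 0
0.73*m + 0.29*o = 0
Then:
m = -0.44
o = 1.11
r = -1.21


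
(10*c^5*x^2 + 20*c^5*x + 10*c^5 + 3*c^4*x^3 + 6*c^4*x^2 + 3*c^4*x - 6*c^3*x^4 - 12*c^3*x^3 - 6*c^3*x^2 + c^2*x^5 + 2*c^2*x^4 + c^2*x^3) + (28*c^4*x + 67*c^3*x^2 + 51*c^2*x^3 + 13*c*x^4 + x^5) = 10*c^5*x^2 + 20*c^5*x + 10*c^5 + 3*c^4*x^3 + 6*c^4*x^2 + 31*c^4*x - 6*c^3*x^4 - 12*c^3*x^3 + 61*c^3*x^2 + c^2*x^5 + 2*c^2*x^4 + 52*c^2*x^3 + 13*c*x^4 + x^5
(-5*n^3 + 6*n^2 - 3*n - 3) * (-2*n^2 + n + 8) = 10*n^5 - 17*n^4 - 28*n^3 + 51*n^2 - 27*n - 24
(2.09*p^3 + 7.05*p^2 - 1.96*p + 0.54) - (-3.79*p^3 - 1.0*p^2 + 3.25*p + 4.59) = 5.88*p^3 + 8.05*p^2 - 5.21*p - 4.05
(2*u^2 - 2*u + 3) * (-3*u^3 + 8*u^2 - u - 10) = -6*u^5 + 22*u^4 - 27*u^3 + 6*u^2 + 17*u - 30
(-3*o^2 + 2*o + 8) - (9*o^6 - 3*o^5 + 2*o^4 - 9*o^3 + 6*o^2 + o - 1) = -9*o^6 + 3*o^5 - 2*o^4 + 9*o^3 - 9*o^2 + o + 9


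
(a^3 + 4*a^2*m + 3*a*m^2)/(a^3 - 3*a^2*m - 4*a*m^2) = (a + 3*m)/(a - 4*m)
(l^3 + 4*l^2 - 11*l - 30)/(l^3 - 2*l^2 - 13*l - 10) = (l^2 + 2*l - 15)/(l^2 - 4*l - 5)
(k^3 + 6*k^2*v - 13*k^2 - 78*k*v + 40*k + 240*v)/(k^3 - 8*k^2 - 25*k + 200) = (k + 6*v)/(k + 5)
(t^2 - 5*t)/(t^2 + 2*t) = (t - 5)/(t + 2)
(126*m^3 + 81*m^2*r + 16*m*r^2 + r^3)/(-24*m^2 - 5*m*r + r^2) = (42*m^2 + 13*m*r + r^2)/(-8*m + r)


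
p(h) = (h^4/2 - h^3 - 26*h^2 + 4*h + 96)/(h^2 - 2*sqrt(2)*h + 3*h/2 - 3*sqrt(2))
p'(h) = (-2*h - 3/2 + 2*sqrt(2))*(h^4/2 - h^3 - 26*h^2 + 4*h + 96)/(h^2 - 2*sqrt(2)*h + 3*h/2 - 3*sqrt(2))^2 + (2*h^3 - 3*h^2 - 52*h + 4)/(h^2 - 2*sqrt(2)*h + 3*h/2 - 3*sqrt(2)) = (-(4*h - 4*sqrt(2) + 3)*(h^4 - 2*h^3 - 52*h^2 + 8*h + 192) + 2*(2*h^2 - 4*sqrt(2)*h + 3*h - 6*sqrt(2))*(2*h^3 - 3*h^2 - 52*h + 4))/(2*h^2 - 4*sqrt(2)*h + 3*h - 6*sqrt(2))^2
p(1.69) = -7.64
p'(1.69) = 18.48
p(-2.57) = -8.17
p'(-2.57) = 5.37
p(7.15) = -7.05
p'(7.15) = 8.06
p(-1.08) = -38.56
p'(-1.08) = 48.96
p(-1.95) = 1.85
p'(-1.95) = 41.31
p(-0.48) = -26.14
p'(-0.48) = 9.42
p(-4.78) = -5.89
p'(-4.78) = -3.95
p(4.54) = -29.30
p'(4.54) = 11.64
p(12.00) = 40.71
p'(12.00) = 11.96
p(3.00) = -145.71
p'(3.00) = 719.74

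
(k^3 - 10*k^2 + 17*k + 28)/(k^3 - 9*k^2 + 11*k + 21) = (k - 4)/(k - 3)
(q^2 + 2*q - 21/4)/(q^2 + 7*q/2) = (q - 3/2)/q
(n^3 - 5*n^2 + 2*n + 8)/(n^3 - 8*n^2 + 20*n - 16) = (n + 1)/(n - 2)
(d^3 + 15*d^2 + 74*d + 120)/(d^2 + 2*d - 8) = (d^2 + 11*d + 30)/(d - 2)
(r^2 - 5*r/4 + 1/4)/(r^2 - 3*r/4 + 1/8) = 2*(r - 1)/(2*r - 1)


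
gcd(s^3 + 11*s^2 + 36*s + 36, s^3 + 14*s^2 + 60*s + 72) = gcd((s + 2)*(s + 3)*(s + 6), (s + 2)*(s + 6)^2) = s^2 + 8*s + 12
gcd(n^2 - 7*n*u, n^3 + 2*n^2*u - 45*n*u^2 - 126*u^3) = -n + 7*u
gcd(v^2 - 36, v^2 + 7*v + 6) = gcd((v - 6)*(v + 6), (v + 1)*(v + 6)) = v + 6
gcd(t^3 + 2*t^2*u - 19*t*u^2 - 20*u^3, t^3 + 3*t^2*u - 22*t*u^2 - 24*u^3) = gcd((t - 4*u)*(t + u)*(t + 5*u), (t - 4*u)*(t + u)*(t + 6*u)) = t^2 - 3*t*u - 4*u^2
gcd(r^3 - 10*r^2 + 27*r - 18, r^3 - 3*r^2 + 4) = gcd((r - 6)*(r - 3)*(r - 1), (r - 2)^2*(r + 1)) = 1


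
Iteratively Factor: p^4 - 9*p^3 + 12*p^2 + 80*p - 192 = (p - 4)*(p^3 - 5*p^2 - 8*p + 48) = (p - 4)^2*(p^2 - p - 12) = (p - 4)^3*(p + 3)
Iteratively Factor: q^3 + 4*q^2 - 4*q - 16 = (q - 2)*(q^2 + 6*q + 8) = (q - 2)*(q + 2)*(q + 4)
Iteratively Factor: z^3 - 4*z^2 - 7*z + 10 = (z + 2)*(z^2 - 6*z + 5) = (z - 5)*(z + 2)*(z - 1)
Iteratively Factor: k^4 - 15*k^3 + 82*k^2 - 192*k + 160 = (k - 4)*(k^3 - 11*k^2 + 38*k - 40) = (k - 5)*(k - 4)*(k^2 - 6*k + 8) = (k - 5)*(k - 4)*(k - 2)*(k - 4)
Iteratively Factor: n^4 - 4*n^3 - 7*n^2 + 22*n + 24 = (n - 4)*(n^3 - 7*n - 6) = (n - 4)*(n - 3)*(n^2 + 3*n + 2) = (n - 4)*(n - 3)*(n + 2)*(n + 1)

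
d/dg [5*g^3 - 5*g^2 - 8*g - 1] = 15*g^2 - 10*g - 8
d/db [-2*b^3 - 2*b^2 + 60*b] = -6*b^2 - 4*b + 60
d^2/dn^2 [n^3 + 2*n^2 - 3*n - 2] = 6*n + 4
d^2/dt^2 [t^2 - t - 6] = 2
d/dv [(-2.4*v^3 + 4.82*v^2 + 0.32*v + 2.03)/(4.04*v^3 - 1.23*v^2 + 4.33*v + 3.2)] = (3.5527136788005e-15*v^5 - 16.5208*v^4 - 23.3696*v^3 - 26.3794*v^2 + 35.8418*v - 7.7659)/(16.3216*v^6 - 9.9384*v^5 + 36.4993*v^4 + 15.2042*v^3 + 10.8769*v^2 + 27.712*v + 10.24)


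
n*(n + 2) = n^2 + 2*n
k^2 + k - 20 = (k - 4)*(k + 5)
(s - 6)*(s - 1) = s^2 - 7*s + 6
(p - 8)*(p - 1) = p^2 - 9*p + 8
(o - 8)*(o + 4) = o^2 - 4*o - 32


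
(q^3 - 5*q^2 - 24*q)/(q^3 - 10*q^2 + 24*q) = (q^2 - 5*q - 24)/(q^2 - 10*q + 24)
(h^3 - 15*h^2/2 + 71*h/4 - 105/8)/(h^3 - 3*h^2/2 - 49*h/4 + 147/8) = (2*h - 5)/(2*h + 7)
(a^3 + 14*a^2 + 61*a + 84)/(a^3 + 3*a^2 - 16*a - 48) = (a + 7)/(a - 4)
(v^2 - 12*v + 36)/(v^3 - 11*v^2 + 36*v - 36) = (v - 6)/(v^2 - 5*v + 6)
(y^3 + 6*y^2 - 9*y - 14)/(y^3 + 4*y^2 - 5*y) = (y^3 + 6*y^2 - 9*y - 14)/(y*(y^2 + 4*y - 5))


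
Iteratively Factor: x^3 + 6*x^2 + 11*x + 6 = (x + 1)*(x^2 + 5*x + 6) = (x + 1)*(x + 3)*(x + 2)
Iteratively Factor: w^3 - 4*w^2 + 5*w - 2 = (w - 2)*(w^2 - 2*w + 1) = (w - 2)*(w - 1)*(w - 1)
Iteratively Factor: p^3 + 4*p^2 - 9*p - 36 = (p + 4)*(p^2 - 9) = (p - 3)*(p + 4)*(p + 3)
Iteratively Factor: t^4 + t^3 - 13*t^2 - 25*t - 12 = (t - 4)*(t^3 + 5*t^2 + 7*t + 3) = (t - 4)*(t + 1)*(t^2 + 4*t + 3) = (t - 4)*(t + 1)*(t + 3)*(t + 1)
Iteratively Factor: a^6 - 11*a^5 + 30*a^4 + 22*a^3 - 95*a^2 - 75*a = (a - 5)*(a^5 - 6*a^4 + 22*a^2 + 15*a) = a*(a - 5)*(a^4 - 6*a^3 + 22*a + 15) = a*(a - 5)*(a + 1)*(a^3 - 7*a^2 + 7*a + 15) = a*(a - 5)^2*(a + 1)*(a^2 - 2*a - 3) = a*(a - 5)^2*(a - 3)*(a + 1)*(a + 1)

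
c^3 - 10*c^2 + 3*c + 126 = (c - 7)*(c - 6)*(c + 3)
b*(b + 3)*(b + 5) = b^3 + 8*b^2 + 15*b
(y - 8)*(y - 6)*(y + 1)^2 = y^4 - 12*y^3 + 21*y^2 + 82*y + 48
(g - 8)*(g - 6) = g^2 - 14*g + 48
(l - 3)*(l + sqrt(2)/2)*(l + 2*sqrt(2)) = l^3 - 3*l^2 + 5*sqrt(2)*l^2/2 - 15*sqrt(2)*l/2 + 2*l - 6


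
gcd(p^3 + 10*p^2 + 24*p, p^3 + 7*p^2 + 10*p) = p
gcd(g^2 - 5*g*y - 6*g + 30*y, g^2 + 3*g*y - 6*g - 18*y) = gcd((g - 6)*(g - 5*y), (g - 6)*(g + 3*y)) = g - 6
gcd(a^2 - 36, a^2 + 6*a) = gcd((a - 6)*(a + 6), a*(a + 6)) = a + 6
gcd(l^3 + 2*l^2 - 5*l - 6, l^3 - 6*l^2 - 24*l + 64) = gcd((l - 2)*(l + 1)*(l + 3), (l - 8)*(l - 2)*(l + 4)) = l - 2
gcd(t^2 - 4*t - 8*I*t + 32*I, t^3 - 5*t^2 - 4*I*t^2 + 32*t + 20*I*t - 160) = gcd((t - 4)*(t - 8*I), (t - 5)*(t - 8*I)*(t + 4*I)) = t - 8*I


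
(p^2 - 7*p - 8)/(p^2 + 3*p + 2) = (p - 8)/(p + 2)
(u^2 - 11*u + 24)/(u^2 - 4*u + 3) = (u - 8)/(u - 1)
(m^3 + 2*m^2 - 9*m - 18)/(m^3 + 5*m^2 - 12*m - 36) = (m + 3)/(m + 6)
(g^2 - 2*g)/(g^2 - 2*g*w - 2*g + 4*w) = g/(g - 2*w)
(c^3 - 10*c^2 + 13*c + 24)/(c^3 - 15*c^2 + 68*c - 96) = (c + 1)/(c - 4)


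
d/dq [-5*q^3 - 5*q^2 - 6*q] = -15*q^2 - 10*q - 6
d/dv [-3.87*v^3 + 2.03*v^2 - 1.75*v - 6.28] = -11.61*v^2 + 4.06*v - 1.75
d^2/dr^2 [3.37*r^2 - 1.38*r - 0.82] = 6.74000000000000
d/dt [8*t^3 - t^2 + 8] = 2*t*(12*t - 1)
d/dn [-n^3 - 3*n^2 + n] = -3*n^2 - 6*n + 1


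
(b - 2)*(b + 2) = b^2 - 4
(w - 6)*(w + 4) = w^2 - 2*w - 24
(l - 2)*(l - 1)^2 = l^3 - 4*l^2 + 5*l - 2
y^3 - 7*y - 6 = (y - 3)*(y + 1)*(y + 2)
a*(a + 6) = a^2 + 6*a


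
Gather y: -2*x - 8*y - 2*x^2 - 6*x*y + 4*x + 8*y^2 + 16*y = -2*x^2 + 2*x + 8*y^2 + y*(8 - 6*x)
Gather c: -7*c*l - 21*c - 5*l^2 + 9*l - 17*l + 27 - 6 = c*(-7*l - 21) - 5*l^2 - 8*l + 21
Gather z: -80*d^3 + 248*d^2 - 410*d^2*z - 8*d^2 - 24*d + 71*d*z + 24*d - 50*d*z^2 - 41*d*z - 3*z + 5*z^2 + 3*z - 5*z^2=-80*d^3 + 240*d^2 - 50*d*z^2 + z*(-410*d^2 + 30*d)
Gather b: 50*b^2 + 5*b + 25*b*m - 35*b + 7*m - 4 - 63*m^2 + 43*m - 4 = 50*b^2 + b*(25*m - 30) - 63*m^2 + 50*m - 8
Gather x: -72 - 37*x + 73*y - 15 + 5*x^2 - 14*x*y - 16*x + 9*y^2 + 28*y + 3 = 5*x^2 + x*(-14*y - 53) + 9*y^2 + 101*y - 84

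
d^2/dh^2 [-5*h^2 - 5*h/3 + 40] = -10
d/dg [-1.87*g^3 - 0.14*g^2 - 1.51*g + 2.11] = -5.61*g^2 - 0.28*g - 1.51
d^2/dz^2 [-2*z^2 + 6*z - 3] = -4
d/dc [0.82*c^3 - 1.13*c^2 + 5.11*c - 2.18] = 2.46*c^2 - 2.26*c + 5.11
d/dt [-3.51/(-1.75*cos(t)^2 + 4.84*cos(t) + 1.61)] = (12.285*cos(t) - 16.9884)*sin(t)/(-1.75*cos(t)^2 + 4.84*cos(t) + 1.61)^2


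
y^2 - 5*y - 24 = (y - 8)*(y + 3)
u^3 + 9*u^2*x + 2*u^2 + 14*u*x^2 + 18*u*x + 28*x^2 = (u + 2)*(u + 2*x)*(u + 7*x)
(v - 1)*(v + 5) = v^2 + 4*v - 5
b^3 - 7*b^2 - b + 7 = (b - 7)*(b - 1)*(b + 1)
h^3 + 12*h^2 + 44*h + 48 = (h + 2)*(h + 4)*(h + 6)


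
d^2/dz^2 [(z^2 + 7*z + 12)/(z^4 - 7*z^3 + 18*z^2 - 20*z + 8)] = 2*(3*z^4 + 45*z^3 + 47*z^2 - 341*z + 266)/(z^8 - 13*z^7 + 73*z^6 - 231*z^5 + 450*z^4 - 552*z^3 + 416*z^2 - 176*z + 32)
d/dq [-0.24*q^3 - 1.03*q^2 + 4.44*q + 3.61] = -0.72*q^2 - 2.06*q + 4.44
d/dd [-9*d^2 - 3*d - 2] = -18*d - 3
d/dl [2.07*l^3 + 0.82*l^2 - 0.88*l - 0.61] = 6.21*l^2 + 1.64*l - 0.88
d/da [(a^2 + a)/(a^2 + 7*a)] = 6/(a^2 + 14*a + 49)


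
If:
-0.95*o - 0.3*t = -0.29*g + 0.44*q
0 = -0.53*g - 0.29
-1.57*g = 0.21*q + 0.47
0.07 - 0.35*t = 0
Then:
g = -0.55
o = -1.09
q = 1.85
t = 0.20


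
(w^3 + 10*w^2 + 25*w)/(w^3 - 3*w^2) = (w^2 + 10*w + 25)/(w*(w - 3))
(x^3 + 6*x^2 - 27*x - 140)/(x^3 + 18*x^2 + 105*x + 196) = (x - 5)/(x + 7)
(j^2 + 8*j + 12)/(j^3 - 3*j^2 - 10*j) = (j + 6)/(j*(j - 5))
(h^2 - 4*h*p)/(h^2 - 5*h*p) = (h - 4*p)/(h - 5*p)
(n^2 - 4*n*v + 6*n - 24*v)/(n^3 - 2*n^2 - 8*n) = (-n^2 + 4*n*v - 6*n + 24*v)/(n*(-n^2 + 2*n + 8))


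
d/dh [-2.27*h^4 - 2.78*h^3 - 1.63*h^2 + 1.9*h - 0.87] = -9.08*h^3 - 8.34*h^2 - 3.26*h + 1.9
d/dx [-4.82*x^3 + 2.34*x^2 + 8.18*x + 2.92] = -14.46*x^2 + 4.68*x + 8.18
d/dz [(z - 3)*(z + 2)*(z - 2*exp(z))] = -2*z^2*exp(z) + 3*z^2 - 2*z*exp(z) - 2*z + 14*exp(z) - 6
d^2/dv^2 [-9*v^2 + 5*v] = -18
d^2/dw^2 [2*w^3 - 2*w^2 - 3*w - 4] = 12*w - 4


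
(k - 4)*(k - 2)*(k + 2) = k^3 - 4*k^2 - 4*k + 16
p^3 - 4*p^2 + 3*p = p*(p - 3)*(p - 1)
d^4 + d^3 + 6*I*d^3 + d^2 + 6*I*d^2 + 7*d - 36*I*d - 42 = (d - 2)*(d + 3)*(d - I)*(d + 7*I)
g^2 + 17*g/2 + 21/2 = (g + 3/2)*(g + 7)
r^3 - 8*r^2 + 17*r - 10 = (r - 5)*(r - 2)*(r - 1)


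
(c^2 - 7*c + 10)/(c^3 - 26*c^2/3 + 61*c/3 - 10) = 3*(c - 2)/(3*c^2 - 11*c + 6)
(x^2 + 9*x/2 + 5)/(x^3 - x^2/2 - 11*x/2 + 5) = (x + 2)/(x^2 - 3*x + 2)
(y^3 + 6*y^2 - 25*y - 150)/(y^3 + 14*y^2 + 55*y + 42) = (y^2 - 25)/(y^2 + 8*y + 7)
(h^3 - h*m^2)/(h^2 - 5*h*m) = (h^2 - m^2)/(h - 5*m)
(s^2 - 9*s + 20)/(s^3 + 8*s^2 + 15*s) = (s^2 - 9*s + 20)/(s*(s^2 + 8*s + 15))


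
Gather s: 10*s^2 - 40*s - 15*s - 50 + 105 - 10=10*s^2 - 55*s + 45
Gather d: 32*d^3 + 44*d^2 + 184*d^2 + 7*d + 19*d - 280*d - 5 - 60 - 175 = 32*d^3 + 228*d^2 - 254*d - 240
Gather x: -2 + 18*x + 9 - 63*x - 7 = -45*x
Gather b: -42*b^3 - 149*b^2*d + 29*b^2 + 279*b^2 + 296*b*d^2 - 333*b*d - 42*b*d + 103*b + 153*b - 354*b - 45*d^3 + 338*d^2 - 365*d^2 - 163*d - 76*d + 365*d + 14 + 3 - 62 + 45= -42*b^3 + b^2*(308 - 149*d) + b*(296*d^2 - 375*d - 98) - 45*d^3 - 27*d^2 + 126*d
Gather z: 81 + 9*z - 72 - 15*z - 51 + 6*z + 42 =0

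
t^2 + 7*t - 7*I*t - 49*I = (t + 7)*(t - 7*I)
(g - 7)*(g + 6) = g^2 - g - 42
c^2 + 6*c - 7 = (c - 1)*(c + 7)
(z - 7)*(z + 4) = z^2 - 3*z - 28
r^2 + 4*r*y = r*(r + 4*y)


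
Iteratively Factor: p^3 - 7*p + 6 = (p - 1)*(p^2 + p - 6) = (p - 2)*(p - 1)*(p + 3)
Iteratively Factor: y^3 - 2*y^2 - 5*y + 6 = (y - 1)*(y^2 - y - 6) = (y - 1)*(y + 2)*(y - 3)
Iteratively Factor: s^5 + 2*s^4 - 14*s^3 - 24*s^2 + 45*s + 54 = (s - 3)*(s^4 + 5*s^3 + s^2 - 21*s - 18) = (s - 3)*(s + 3)*(s^3 + 2*s^2 - 5*s - 6) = (s - 3)*(s + 3)^2*(s^2 - s - 2) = (s - 3)*(s + 1)*(s + 3)^2*(s - 2)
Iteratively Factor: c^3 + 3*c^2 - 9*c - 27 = (c + 3)*(c^2 - 9) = (c - 3)*(c + 3)*(c + 3)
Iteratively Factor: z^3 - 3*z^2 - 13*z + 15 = (z - 1)*(z^2 - 2*z - 15) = (z - 5)*(z - 1)*(z + 3)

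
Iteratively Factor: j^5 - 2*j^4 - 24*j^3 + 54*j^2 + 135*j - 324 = (j - 3)*(j^4 + j^3 - 21*j^2 - 9*j + 108) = (j - 3)*(j + 3)*(j^3 - 2*j^2 - 15*j + 36) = (j - 3)^2*(j + 3)*(j^2 + j - 12) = (j - 3)^3*(j + 3)*(j + 4)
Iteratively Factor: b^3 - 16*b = (b)*(b^2 - 16) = b*(b + 4)*(b - 4)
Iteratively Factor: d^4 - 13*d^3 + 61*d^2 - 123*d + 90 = (d - 5)*(d^3 - 8*d^2 + 21*d - 18) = (d - 5)*(d - 2)*(d^2 - 6*d + 9) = (d - 5)*(d - 3)*(d - 2)*(d - 3)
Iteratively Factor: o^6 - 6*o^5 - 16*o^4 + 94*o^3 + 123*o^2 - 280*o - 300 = (o - 2)*(o^5 - 4*o^4 - 24*o^3 + 46*o^2 + 215*o + 150) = (o - 2)*(o + 3)*(o^4 - 7*o^3 - 3*o^2 + 55*o + 50) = (o - 2)*(o + 1)*(o + 3)*(o^3 - 8*o^2 + 5*o + 50) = (o - 5)*(o - 2)*(o + 1)*(o + 3)*(o^2 - 3*o - 10) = (o - 5)^2*(o - 2)*(o + 1)*(o + 3)*(o + 2)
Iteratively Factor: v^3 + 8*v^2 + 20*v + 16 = (v + 2)*(v^2 + 6*v + 8) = (v + 2)^2*(v + 4)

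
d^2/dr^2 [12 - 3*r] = 0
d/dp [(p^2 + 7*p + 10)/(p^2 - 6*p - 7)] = (-13*p^2 - 34*p + 11)/(p^4 - 12*p^3 + 22*p^2 + 84*p + 49)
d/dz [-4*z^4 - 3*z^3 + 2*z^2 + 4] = z*(-16*z^2 - 9*z + 4)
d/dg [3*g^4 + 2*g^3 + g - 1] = 12*g^3 + 6*g^2 + 1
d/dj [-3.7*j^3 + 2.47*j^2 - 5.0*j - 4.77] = -11.1*j^2 + 4.94*j - 5.0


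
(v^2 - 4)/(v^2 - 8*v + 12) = (v + 2)/(v - 6)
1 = 1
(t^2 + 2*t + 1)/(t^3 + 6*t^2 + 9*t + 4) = 1/(t + 4)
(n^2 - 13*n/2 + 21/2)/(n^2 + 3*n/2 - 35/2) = (n - 3)/(n + 5)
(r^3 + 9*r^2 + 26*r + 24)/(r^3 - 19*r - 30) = (r + 4)/(r - 5)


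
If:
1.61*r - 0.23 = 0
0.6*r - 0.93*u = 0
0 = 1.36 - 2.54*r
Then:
No Solution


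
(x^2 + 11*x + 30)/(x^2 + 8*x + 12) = (x + 5)/(x + 2)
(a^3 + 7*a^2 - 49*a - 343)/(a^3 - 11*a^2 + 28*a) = (a^2 + 14*a + 49)/(a*(a - 4))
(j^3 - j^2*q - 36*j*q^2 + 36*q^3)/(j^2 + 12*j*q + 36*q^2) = (j^2 - 7*j*q + 6*q^2)/(j + 6*q)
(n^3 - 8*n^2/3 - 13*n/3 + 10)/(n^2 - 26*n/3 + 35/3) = (n^2 - n - 6)/(n - 7)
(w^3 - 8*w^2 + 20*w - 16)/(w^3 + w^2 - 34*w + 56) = (w - 2)/(w + 7)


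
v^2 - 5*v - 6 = (v - 6)*(v + 1)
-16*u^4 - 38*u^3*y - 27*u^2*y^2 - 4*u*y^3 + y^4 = (-8*u + y)*(u + y)^2*(2*u + y)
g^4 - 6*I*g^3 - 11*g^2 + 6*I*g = g*(g - 3*I)*(g - 2*I)*(g - I)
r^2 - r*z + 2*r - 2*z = (r + 2)*(r - z)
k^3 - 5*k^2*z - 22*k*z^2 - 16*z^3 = (k - 8*z)*(k + z)*(k + 2*z)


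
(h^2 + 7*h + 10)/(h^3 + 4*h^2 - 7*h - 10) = (h + 2)/(h^2 - h - 2)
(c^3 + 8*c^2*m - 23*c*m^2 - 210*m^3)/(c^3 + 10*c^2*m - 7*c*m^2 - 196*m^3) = (c^2 + c*m - 30*m^2)/(c^2 + 3*c*m - 28*m^2)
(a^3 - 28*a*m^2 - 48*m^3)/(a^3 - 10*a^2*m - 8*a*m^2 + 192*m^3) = (a + 2*m)/(a - 8*m)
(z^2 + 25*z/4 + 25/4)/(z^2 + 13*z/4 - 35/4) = (4*z + 5)/(4*z - 7)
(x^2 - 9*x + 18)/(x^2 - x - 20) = (-x^2 + 9*x - 18)/(-x^2 + x + 20)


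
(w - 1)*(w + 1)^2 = w^3 + w^2 - w - 1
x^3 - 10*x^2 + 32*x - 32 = (x - 4)^2*(x - 2)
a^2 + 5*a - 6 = (a - 1)*(a + 6)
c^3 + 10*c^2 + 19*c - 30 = (c - 1)*(c + 5)*(c + 6)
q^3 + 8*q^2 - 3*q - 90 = (q - 3)*(q + 5)*(q + 6)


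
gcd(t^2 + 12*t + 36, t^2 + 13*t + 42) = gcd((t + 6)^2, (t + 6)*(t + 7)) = t + 6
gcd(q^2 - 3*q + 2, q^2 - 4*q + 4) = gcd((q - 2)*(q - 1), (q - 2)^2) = q - 2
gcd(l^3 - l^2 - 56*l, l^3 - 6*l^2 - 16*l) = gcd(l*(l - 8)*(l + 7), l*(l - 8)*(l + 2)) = l^2 - 8*l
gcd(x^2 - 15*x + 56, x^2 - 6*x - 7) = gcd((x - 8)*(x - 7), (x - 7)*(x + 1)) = x - 7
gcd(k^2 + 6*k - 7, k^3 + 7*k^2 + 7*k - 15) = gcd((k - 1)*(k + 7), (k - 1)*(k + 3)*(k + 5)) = k - 1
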